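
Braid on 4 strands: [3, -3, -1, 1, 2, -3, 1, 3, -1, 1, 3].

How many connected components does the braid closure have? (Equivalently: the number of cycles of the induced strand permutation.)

Track the strand permutation on 4 strands, starting from identity.
  step 1: s3 swaps positions 3,4 -> [1 2 4 3]
  step 2: s3^-1 swaps positions 3,4 -> [1 2 3 4]
  step 3: s1^-1 swaps positions 1,2 -> [2 1 3 4]
  step 4: s1 swaps positions 1,2 -> [1 2 3 4]
  step 5: s2 swaps positions 2,3 -> [1 3 2 4]
  step 6: s3^-1 swaps positions 3,4 -> [1 3 4 2]
  step 7: s1 swaps positions 1,2 -> [3 1 4 2]
  step 8: s3 swaps positions 3,4 -> [3 1 2 4]
  step 9: s1^-1 swaps positions 1,2 -> [1 3 2 4]
  step 10: s1 swaps positions 1,2 -> [3 1 2 4]
  step 11: s3 swaps positions 3,4 -> [3 1 4 2]
Final permutation (position -> original strand): [3 1 4 2]
Closure components = cycle count of this permutation = 1.

Answer: 1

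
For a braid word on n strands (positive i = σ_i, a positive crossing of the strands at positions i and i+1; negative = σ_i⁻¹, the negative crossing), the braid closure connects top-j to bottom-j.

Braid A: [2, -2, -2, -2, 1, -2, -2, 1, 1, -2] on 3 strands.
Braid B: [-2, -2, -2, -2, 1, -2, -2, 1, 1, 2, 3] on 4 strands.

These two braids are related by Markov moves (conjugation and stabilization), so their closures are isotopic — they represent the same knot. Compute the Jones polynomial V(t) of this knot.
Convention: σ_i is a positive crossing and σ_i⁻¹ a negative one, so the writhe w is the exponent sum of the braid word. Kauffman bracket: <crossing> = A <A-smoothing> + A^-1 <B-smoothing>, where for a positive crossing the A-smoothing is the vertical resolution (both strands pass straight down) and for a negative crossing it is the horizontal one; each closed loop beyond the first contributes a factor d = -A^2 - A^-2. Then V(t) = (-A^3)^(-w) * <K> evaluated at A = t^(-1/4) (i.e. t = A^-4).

-t^2 + 2*t - 3 + 5*t^-1 - 4*t^-2 + 5*t^-3 - 4*t^-4 + 2*t^-5 - t^-6

Derivation:
Markov-equivalent braids have isotopic closures, hence identical knot invariants. Strip the Markov moves from each word to reach a common short braid β, then compute V(t) once on β.
Braid A: s2 s2^-1 s2^-1 s2^-1 s1 s2^-1 s2^-1 s1 s1 s2^-1 on 3 strands reduces by inverse Markov moves (closure unchanged at each step):
  Deconjugate: the word is γ·β·γ⁻¹ with γ = s2 (prefix) and γ⁻¹ = s2^-1 (suffix); strip both.
Reduced to β = s2^-1 s2^-1 s2^-1 s1 s2^-1 s2^-1 s1 s1 on 3 strands, 8 crossings.
Braid B: s2^-1 s2^-1 s2^-1 s2^-1 s1 s2^-1 s2^-1 s1 s1 s2 s3 on 4 strands reduces by inverse Markov moves (closure unchanged at each step):
  Destabilize: the word has the form β·s3 where s3 occurs only as the final letter (β ∈ B_3); drop it and the last strand → 3 strands.
  Deconjugate: the word is γ·β·γ⁻¹ with γ = s2^-1 (prefix) and γ⁻¹ = s2 (suffix); strip both.
Reduced to β = s2^-1 s2^-1 s2^-1 s1 s2^-1 s2^-1 s1 s1 on 3 strands, 8 crossings.
Both give the same β = s2^-1 s2^-1 s2^-1 s1 s2^-1 s2^-1 s1 s1 on 3 strands, so one state sum suffices:
Braid: s2^-1 s2^-1 s2^-1 s1 s2^-1 s2^-1 s1 s1 on 3 strands, 8 crossings.
Writhe w = (#positive) - (#negative) = 3 - 5 = -2.
State-sum expansion of <K>. There are 2^8 = 256 states.
Each crossing splits two ways (0=vertical, 1=horizontal). The state's weight is A^(#A-smoothings - #B-smoothings) * d^(loops - 1).
Tabulate the states by total A-exponent and number of loops L (A-exp: L × count):
  A^8: L=6 ×1
  A^6: L=5 ×8
  A^4: L=4 ×27, L=6 ×1
  A^2: L=3 ×50, L=5 ×6
  A^0: L=2 ×53, L=4 ×17
  A^-2: L=1 ×27, L=3 ×28, L=5 ×1
  A^-4: L=2 ×24, L=4 ×4
  A^-6: L=3 ×8
  A^-8: L=4 ×1
Each group contributes A^e * Σ count * d^(L-1):
Powers of d = -A^2 - A^-2: d^2 = A^4 + 2 + A^-4; d^3 = -A^6 - 3*A^2 - 3*A^-2 - A^-6; d^4 = A^8 + 4*A^4 + 6 + 4*A^-4 + A^-8; d^5 = -A^10 - 5*A^6 - 10*A^2 - 10*A^-2 - 5*A^-6 - A^-10.
  A^8 * (d^5) = -A^18 - 5*A^14 - 10*A^10 - 10*A^6 - 5*A^2 - A^-2
  A^6 * (8*d^4) = 8*A^14 + 32*A^10 + 48*A^6 + 32*A^2 + 8*A^-2
  A^4 * (27*d^3 + d^5) = -A^14 - 32*A^10 - 91*A^6 - 91*A^2 - 32*A^-2 - A^-6
  A^2 * (50*d^2 + 6*d^4) = 6*A^10 + 74*A^6 + 136*A^2 + 74*A^-2 + 6*A^-6
  A^0 * (53*d + 17*d^3) = -17*A^6 - 104*A^2 - 104*A^-2 - 17*A^-6
  A^-2 * (27 + 28*d^2 + d^4) = A^6 + 32*A^2 + 89*A^-2 + 32*A^-6 + A^-10
  A^-4 * (24*d + 4*d^3) = -4*A^2 - 36*A^-2 - 36*A^-6 - 4*A^-10
  A^-6 * (8*d^2) = 8*A^-2 + 16*A^-6 + 8*A^-10
  A^-8 * (d^3) = -A^-2 - 3*A^-6 - 3*A^-10 - A^-14
Summing the groups: <K> = -A^18 + 2*A^14 - 4*A^10 + 5*A^6 - 4*A^2 + 5*A^-2 - 3*A^-6 + 2*A^-10 - A^-14
Normalise by the writhe: (-A^3)^(-w) = (-A^3)^(2) = A^6, so f(A) = A^6 * <K> = -A^24 + 2*A^20 - 4*A^16 + 5*A^12 - 4*A^8 + 5*A^4 - 3 + 2*A^-4 - A^-8.
Substitute A = t^(-1/4), i.e. A^e → t^(-e/4): V(t) = -t^2 + 2*t - 3 + 5*t^-1 - 4*t^-2 + 5*t^-3 - 4*t^-4 + 2*t^-5 - t^-6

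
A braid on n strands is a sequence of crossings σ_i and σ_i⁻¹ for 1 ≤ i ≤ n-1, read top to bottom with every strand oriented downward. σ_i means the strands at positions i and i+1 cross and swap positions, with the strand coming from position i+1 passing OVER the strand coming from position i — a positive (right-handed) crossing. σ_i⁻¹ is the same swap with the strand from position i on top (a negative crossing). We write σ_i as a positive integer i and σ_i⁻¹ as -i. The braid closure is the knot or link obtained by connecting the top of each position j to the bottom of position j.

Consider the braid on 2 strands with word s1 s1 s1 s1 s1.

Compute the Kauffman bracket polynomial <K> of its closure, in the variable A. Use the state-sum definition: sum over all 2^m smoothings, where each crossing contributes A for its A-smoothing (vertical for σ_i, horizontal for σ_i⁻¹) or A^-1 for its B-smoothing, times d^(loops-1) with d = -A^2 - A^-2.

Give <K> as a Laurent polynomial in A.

Braid: s1 s1 s1 s1 s1 on 2 strands, 5 crossings.
Writhe w = (#positive) - (#negative) = 5 - 0 = 5.
Enumerate smoothing states for the bracket polynomial. There are 2^5 = 32 states.
For each crossing: s=0 is the vertical smoothing, s=1 horizontal. Crossing k contributes A^(sign_k * (1 - 2*s_k)); loop factor d = -A^2 - A^-2.
  state 00000: A-exp=+5, loops=2, term = A^5 * d^1
  state 00001: A-exp=+3, loops=1, term = A^3 * d^0
  state 00010: A-exp=+3, loops=1, term = A^3 * d^0
  state 00011: A-exp=+1, loops=2, term = A^1 * d^1
  state 00100: A-exp=+3, loops=1, term = A^3 * d^0
  state 00101: A-exp=+1, loops=2, term = A^1 * d^1
  state 00110: A-exp=+1, loops=2, term = A^1 * d^1
  state 00111: A-exp=-1, loops=3, term = A^-1 * d^2
  state 01000: A-exp=+3, loops=1, term = A^3 * d^0
  state 01001: A-exp=+1, loops=2, term = A^1 * d^1
  state 01010: A-exp=+1, loops=2, term = A^1 * d^1
  state 01011: A-exp=-1, loops=3, term = A^-1 * d^2
  state 01100: A-exp=+1, loops=2, term = A^1 * d^1
  state 01101: A-exp=-1, loops=3, term = A^-1 * d^2
  state 01110: A-exp=-1, loops=3, term = A^-1 * d^2
  state 01111: A-exp=-3, loops=4, term = A^-3 * d^3
  state 10000: A-exp=+3, loops=1, term = A^3 * d^0
  state 10001: A-exp=+1, loops=2, term = A^1 * d^1
  state 10010: A-exp=+1, loops=2, term = A^1 * d^1
  state 10011: A-exp=-1, loops=3, term = A^-1 * d^2
  state 10100: A-exp=+1, loops=2, term = A^1 * d^1
  state 10101: A-exp=-1, loops=3, term = A^-1 * d^2
  state 10110: A-exp=-1, loops=3, term = A^-1 * d^2
  state 10111: A-exp=-3, loops=4, term = A^-3 * d^3
  state 11000: A-exp=+1, loops=2, term = A^1 * d^1
  state 11001: A-exp=-1, loops=3, term = A^-1 * d^2
  state 11010: A-exp=-1, loops=3, term = A^-1 * d^2
  state 11011: A-exp=-3, loops=4, term = A^-3 * d^3
  state 11100: A-exp=-1, loops=3, term = A^-1 * d^2
  state 11101: A-exp=-3, loops=4, term = A^-3 * d^3
  state 11110: A-exp=-3, loops=4, term = A^-3 * d^3
  state 11111: A-exp=-5, loops=5, term = A^-5 * d^4
Collect the terms by A-exponent (count of states per loop number):
Powers of d = -A^2 - A^-2: d^2 = A^4 + 2 + A^-4; d^3 = -A^6 - 3*A^2 - 3*A^-2 - A^-6; d^4 = A^8 + 4*A^4 + 6 + 4*A^-4 + A^-8.
  A^5 * (d) = -A^7 - A^3
  A^3 * (5) = 5*A^3
  A^1 * (10*d) = -10*A^3 - 10*A^-1
  A^-1 * (10*d^2) = 10*A^3 + 20*A^-1 + 10*A^-5
  A^-3 * (5*d^3) = -5*A^3 - 15*A^-1 - 15*A^-5 - 5*A^-9
  A^-5 * (d^4) = A^3 + 4*A^-1 + 6*A^-5 + 4*A^-9 + A^-13
Summing the groups: <K> = -A^7 - A^-1 + A^-5 - A^-9 + A^-13

Answer: -A^7 - A^-1 + A^-5 - A^-9 + A^-13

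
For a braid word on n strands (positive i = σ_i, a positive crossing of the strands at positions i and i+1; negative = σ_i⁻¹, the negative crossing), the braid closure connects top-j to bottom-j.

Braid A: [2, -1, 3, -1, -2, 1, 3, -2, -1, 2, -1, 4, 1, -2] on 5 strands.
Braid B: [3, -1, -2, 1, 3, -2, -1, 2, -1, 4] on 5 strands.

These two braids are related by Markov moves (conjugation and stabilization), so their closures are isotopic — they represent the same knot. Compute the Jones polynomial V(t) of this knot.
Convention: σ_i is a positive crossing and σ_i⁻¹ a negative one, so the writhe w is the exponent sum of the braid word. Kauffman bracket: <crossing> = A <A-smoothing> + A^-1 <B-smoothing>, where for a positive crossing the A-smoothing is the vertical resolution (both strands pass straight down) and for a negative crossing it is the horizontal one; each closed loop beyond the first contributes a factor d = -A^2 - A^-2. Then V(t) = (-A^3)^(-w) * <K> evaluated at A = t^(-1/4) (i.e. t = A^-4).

Markov-equivalent braids have isotopic closures, hence identical knot invariants. Strip the Markov moves from each word to reach a common short braid β, then compute V(t) once on β.
Braid A: s2 s1^-1 s3 s1^-1 s2^-1 s1 s3 s2^-1 s1^-1 s2 s1^-1 s4 s1 s2^-1 on 5 strands reduces by inverse Markov moves (closure unchanged at each step):
  Deconjugate: the word is γ·β·γ⁻¹ with γ = s2 s1^-1 (prefix) and γ⁻¹ = s1 s2^-1 (suffix); strip both.
  Destabilize: the word has the form β·s4 where s4 occurs only as the final letter (β ∈ B_4); drop it and the last strand → 4 strands.
Reduced to β = s3 s1^-1 s2^-1 s1 s3 s2^-1 s1^-1 s2 s1^-1 on 4 strands, 9 crossings.
Braid B: s3 s1^-1 s2^-1 s1 s3 s2^-1 s1^-1 s2 s1^-1 s4 on 5 strands reduces by inverse Markov moves (closure unchanged at each step):
  Destabilize: the word has the form β·s4 where s4 occurs only as the final letter (β ∈ B_4); drop it and the last strand → 4 strands.
Reduced to β = s3 s1^-1 s2^-1 s1 s3 s2^-1 s1^-1 s2 s1^-1 on 4 strands, 9 crossings.
Both give the same β = s3 s1^-1 s2^-1 s1 s3 s2^-1 s1^-1 s2 s1^-1 on 4 strands, so one state sum suffices:
Braid: s3 s1^-1 s2^-1 s1 s3 s2^-1 s1^-1 s2 s1^-1 on 4 strands, 9 crossings.
Writhe w = (#positive) - (#negative) = 4 - 5 = -1.
State-sum expansion of <K>. There are 2^9 = 512 states.
Each crossing splits two ways (0=vertical, 1=horizontal). The state's weight is A^(#A-smoothings - #B-smoothings) * d^(loops - 1).
Tabulate the states by total A-exponent and number of loops L (A-exp: L × count):
  A^9: L=5 ×1
  A^7: L=4 ×9
  A^5: L=3 ×32, L=5 ×4
  A^3: L=2 ×53, L=4 ×30, L=6 ×1
  A^1: L=1 ×35, L=3 ×80, L=5 ×11
  A^-1: L=2 ×86, L=4 ×39, L=6 ×1
  A^-3: L=1 ×21, L=3 ×58, L=5 ×5
  A^-5: L=2 ×26, L=4 ×10
  A^-7: L=1 ×3, L=3 ×6
  A^-9: L=2 ×1
Each group contributes A^e * Σ count * d^(L-1):
Powers of d = -A^2 - A^-2: d^2 = A^4 + 2 + A^-4; d^3 = -A^6 - 3*A^2 - 3*A^-2 - A^-6; d^4 = A^8 + 4*A^4 + 6 + 4*A^-4 + A^-8; d^5 = -A^10 - 5*A^6 - 10*A^2 - 10*A^-2 - 5*A^-6 - A^-10.
  A^9 * (d^4) = A^17 + 4*A^13 + 6*A^9 + 4*A^5 + A
  A^7 * (9*d^3) = -9*A^13 - 27*A^9 - 27*A^5 - 9*A
  A^5 * (32*d^2 + 4*d^4) = 4*A^13 + 48*A^9 + 88*A^5 + 48*A + 4*A^-3
  A^3 * (53*d + 30*d^3 + d^5) = -A^13 - 35*A^9 - 153*A^5 - 153*A - 35*A^-3 - A^-7
  A^1 * (35 + 80*d^2 + 11*d^4) = 11*A^9 + 124*A^5 + 261*A + 124*A^-3 + 11*A^-7
  A^-1 * (86*d + 39*d^3 + d^5) = -A^9 - 44*A^5 - 213*A - 213*A^-3 - 44*A^-7 - A^-11
  A^-3 * (21 + 58*d^2 + 5*d^4) = 5*A^5 + 78*A + 167*A^-3 + 78*A^-7 + 5*A^-11
  A^-5 * (26*d + 10*d^3) = -10*A - 56*A^-3 - 56*A^-7 - 10*A^-11
  A^-7 * (3 + 6*d^2) = 6*A^-3 + 15*A^-7 + 6*A^-11
  A^-9 * (d) = -A^-7 - A^-11
Summing the groups: <K> = A^17 - 2*A^13 + 2*A^9 - 3*A^5 + 3*A - 3*A^-3 + 2*A^-7 - A^-11
Normalise by the writhe: (-A^3)^(-w) = (-A^3)^(1) = -A^3, so f(A) = -A^3 * <K> = -A^20 + 2*A^16 - 2*A^12 + 3*A^8 - 3*A^4 + 3 - 2*A^-4 + A^-8.
Substitute A = t^(-1/4), i.e. A^e → t^(-e/4): V(t) = t^2 - 2*t + 3 - 3*t^-1 + 3*t^-2 - 2*t^-3 + 2*t^-4 - t^-5

Answer: t^2 - 2*t + 3 - 3*t^-1 + 3*t^-2 - 2*t^-3 + 2*t^-4 - t^-5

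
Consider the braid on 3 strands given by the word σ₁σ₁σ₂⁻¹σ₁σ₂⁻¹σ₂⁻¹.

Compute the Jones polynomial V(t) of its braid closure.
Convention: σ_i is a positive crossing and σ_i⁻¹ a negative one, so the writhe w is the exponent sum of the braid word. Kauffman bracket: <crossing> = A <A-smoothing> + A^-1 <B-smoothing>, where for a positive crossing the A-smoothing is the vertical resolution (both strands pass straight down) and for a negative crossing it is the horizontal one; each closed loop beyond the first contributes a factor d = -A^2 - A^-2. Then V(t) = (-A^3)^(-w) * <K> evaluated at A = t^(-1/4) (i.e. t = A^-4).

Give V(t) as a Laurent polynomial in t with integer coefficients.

-t^3 + 2*t^2 - 2*t + 3 - 2*t^-1 + 2*t^-2 - t^-3

Derivation:
Braid: s1 s1 s2^-1 s1 s2^-1 s2^-1 on 3 strands, 6 crossings.
Writhe w = (#positive) - (#negative) = 3 - 3 = 0.
Enumerate smoothing states for the bracket polynomial. There are 2^6 = 64 states.
For each crossing: s=0 is the vertical smoothing, s=1 horizontal. Crossing k contributes A^(sign_k * (1 - 2*s_k)); loop factor d = -A^2 - A^-2.
Tabulate the states by total A-exponent and number of loops L (A-exp: L × count):
  A^6: L=4 ×1
  A^4: L=3 ×6
  A^2: L=2 ×14, L=4 ×1
  A^0: L=1 ×13, L=3 ×7
  A^-2: L=2 ×14, L=4 ×1
  A^-4: L=3 ×6
  A^-6: L=4 ×1
Each group contributes A^e * Σ count * d^(L-1):
Powers of d = -A^2 - A^-2: d^2 = A^4 + 2 + A^-4; d^3 = -A^6 - 3*A^2 - 3*A^-2 - A^-6.
  A^6 * (d^3) = -A^12 - 3*A^8 - 3*A^4 - 1
  A^4 * (6*d^2) = 6*A^8 + 12*A^4 + 6
  A^2 * (14*d + d^3) = -A^8 - 17*A^4 - 17 - A^-4
  A^0 * (13 + 7*d^2) = 7*A^4 + 27 + 7*A^-4
  A^-2 * (14*d + d^3) = -A^4 - 17 - 17*A^-4 - A^-8
  A^-4 * (6*d^2) = 6 + 12*A^-4 + 6*A^-8
  A^-6 * (d^3) = -1 - 3*A^-4 - 3*A^-8 - A^-12
Summing the groups: <K> = -A^12 + 2*A^8 - 2*A^4 + 3 - 2*A^-4 + 2*A^-8 - A^-12
Normalise by the writhe: (-A^3)^(-w) = (-A^3)^(0) = 1, so f(A) = 1 * <K> = -A^12 + 2*A^8 - 2*A^4 + 3 - 2*A^-4 + 2*A^-8 - A^-12.
Substitute A = t^(-1/4), i.e. A^e → t^(-e/4): V(t) = -t^3 + 2*t^2 - 2*t + 3 - 2*t^-1 + 2*t^-2 - t^-3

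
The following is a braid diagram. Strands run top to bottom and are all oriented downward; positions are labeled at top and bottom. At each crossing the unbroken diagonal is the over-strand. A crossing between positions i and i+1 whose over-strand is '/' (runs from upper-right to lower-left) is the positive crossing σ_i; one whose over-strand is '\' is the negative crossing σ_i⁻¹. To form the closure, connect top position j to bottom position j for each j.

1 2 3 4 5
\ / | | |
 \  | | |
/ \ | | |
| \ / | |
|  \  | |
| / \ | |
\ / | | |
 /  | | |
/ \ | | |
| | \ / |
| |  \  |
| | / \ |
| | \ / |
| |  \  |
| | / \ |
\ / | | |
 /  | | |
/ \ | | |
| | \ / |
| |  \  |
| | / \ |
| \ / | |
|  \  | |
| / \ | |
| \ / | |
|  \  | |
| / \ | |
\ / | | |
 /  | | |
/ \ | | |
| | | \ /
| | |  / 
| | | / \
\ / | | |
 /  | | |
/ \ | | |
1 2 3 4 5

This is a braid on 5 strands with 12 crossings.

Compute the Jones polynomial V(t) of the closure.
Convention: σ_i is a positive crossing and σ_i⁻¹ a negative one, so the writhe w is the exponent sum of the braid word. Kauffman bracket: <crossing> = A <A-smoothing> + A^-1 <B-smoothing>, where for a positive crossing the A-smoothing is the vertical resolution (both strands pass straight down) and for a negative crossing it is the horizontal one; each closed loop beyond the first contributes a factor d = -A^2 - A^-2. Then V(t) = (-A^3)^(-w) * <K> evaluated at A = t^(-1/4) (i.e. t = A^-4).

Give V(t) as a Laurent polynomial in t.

-t^2 + 2*t - 3 + 6*t^-1 - 6*t^-2 + 7*t^-3 - 6*t^-4 + 4*t^-5 - 3*t^-6 + t^-7

Derivation:
Reading the diagram top to bottom ('/'-over between positions i,i+1 = s_i, '\'-over = s_i^-1): braid word = s1^-1 s2^-1 s1 s3^-1 s3^-1 s1 s3^-1 s2^-1 s2^-1 s1 s4 s1.
The presented braid s1^-1 s2^-1 s1 s3^-1 s3^-1 s1 s3^-1 s2^-1 s2^-1 s1 s4 s1 on 5 strands reduces by inverse Markov moves (closure unchanged at each step):
  Deconjugate: the word is γ·β·γ⁻¹ with γ = s1^-1 (prefix) and γ⁻¹ = s1 (suffix); strip both.
  Destabilize: the word has the form β·s4 where s4 occurs only as the final letter (β ∈ B_4); drop it and the last strand → 4 strands.
Reduced to β = s2^-1 s1 s3^-1 s3^-1 s1 s3^-1 s2^-1 s2^-1 s1 on 4 strands, 9 crossings.
Compute on β:
Braid: s2^-1 s1 s3^-1 s3^-1 s1 s3^-1 s2^-1 s2^-1 s1 on 4 strands, 9 crossings.
Writhe w = (#positive) - (#negative) = 3 - 6 = -3.
State-sum expansion of <K>. There are 2^9 = 512 states.
For each crossing: s=0 is the vertical smoothing, s=1 horizontal. Crossing k contributes A^(sign_k * (1 - 2*s_k)); loop factor d = -A^2 - A^-2.
Tabulate the states by total A-exponent and number of loops L (A-exp: L × count):
  A^9: L=6 ×1
  A^7: L=5 ×9
  A^5: L=4 ×35, L=6 ×1
  A^3: L=3 ×73, L=5 ×11
  A^1: L=2 ×81, L=4 ×44, L=6 ×1
  A^-1: L=1 ×39, L=3 ×77, L=5 ×10
  A^-3: L=2 ×55, L=4 ×28, L=6 ×1
  A^-5: L=3 ×32, L=5 ×4
  A^-7: L=4 ×9
  A^-9: L=5 ×1
Each group contributes A^e * Σ count * d^(L-1):
Powers of d = -A^2 - A^-2: d^2 = A^4 + 2 + A^-4; d^3 = -A^6 - 3*A^2 - 3*A^-2 - A^-6; d^4 = A^8 + 4*A^4 + 6 + 4*A^-4 + A^-8; d^5 = -A^10 - 5*A^6 - 10*A^2 - 10*A^-2 - 5*A^-6 - A^-10.
  A^9 * (d^5) = -A^19 - 5*A^15 - 10*A^11 - 10*A^7 - 5*A^3 - A^-1
  A^7 * (9*d^4) = 9*A^15 + 36*A^11 + 54*A^7 + 36*A^3 + 9*A^-1
  A^5 * (35*d^3 + d^5) = -A^15 - 40*A^11 - 115*A^7 - 115*A^3 - 40*A^-1 - A^-5
  A^3 * (73*d^2 + 11*d^4) = 11*A^11 + 117*A^7 + 212*A^3 + 117*A^-1 + 11*A^-5
  A^1 * (81*d + 44*d^3 + d^5) = -A^11 - 49*A^7 - 223*A^3 - 223*A^-1 - 49*A^-5 - A^-9
  A^-1 * (39 + 77*d^2 + 10*d^4) = 10*A^7 + 117*A^3 + 253*A^-1 + 117*A^-5 + 10*A^-9
  A^-3 * (55*d + 28*d^3 + d^5) = -A^7 - 33*A^3 - 149*A^-1 - 149*A^-5 - 33*A^-9 - A^-13
  A^-5 * (32*d^2 + 4*d^4) = 4*A^3 + 48*A^-1 + 88*A^-5 + 48*A^-9 + 4*A^-13
  A^-7 * (9*d^3) = -9*A^-1 - 27*A^-5 - 27*A^-9 - 9*A^-13
  A^-9 * (d^4) = A^-1 + 4*A^-5 + 6*A^-9 + 4*A^-13 + A^-17
Summing the groups: <K> = -A^19 + 3*A^15 - 4*A^11 + 6*A^7 - 7*A^3 + 6*A^-1 - 6*A^-5 + 3*A^-9 - 2*A^-13 + A^-17
Normalise by the writhe: (-A^3)^(-w) = (-A^3)^(3) = -A^9, so f(A) = -A^9 * <K> = A^28 - 3*A^24 + 4*A^20 - 6*A^16 + 7*A^12 - 6*A^8 + 6*A^4 - 3 + 2*A^-4 - A^-8.
Substitute A = t^(-1/4), i.e. A^e → t^(-e/4): V(t) = -t^2 + 2*t - 3 + 6*t^-1 - 6*t^-2 + 7*t^-3 - 6*t^-4 + 4*t^-5 - 3*t^-6 + t^-7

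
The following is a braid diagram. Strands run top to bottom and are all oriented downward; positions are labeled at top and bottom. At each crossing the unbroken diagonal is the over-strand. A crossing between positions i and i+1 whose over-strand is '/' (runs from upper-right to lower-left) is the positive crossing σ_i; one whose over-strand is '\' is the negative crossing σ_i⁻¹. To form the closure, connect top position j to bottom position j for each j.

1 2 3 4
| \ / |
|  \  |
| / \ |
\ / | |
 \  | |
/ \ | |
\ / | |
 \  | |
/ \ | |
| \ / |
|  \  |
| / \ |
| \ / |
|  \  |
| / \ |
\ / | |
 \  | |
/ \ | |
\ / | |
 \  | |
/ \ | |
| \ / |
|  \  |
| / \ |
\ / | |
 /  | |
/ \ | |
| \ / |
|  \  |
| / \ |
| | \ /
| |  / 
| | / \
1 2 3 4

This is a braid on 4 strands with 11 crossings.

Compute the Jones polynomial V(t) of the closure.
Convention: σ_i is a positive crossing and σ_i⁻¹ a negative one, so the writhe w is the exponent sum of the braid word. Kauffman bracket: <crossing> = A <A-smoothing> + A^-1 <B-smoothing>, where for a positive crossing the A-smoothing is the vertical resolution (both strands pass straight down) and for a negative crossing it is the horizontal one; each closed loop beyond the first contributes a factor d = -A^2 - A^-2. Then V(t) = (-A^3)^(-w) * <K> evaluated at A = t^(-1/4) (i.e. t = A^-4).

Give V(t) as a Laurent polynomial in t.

t^-3 + t^-6 - t^-7 + t^-8 - t^-9 + t^-10 - t^-11

Derivation:
Reading the diagram top to bottom ('/'-over between positions i,i+1 = s_i, '\'-over = s_i^-1): braid word = s2^-1 s1^-1 s1^-1 s2^-1 s2^-1 s1^-1 s1^-1 s2^-1 s1 s2^-1 s3.
The presented braid s2^-1 s1^-1 s1^-1 s2^-1 s2^-1 s1^-1 s1^-1 s2^-1 s1 s2^-1 s3 on 4 strands reduces by inverse Markov moves (closure unchanged at each step):
  Destabilize: the word has the form β·s3 where s3 occurs only as the final letter (β ∈ B_3); drop it and the last strand → 3 strands.
Reduced to β = s2^-1 s1^-1 s1^-1 s2^-1 s2^-1 s1^-1 s1^-1 s2^-1 s1 s2^-1 on 3 strands, 10 crossings.
Compute on β:
Braid: s2^-1 s1^-1 s1^-1 s2^-1 s2^-1 s1^-1 s1^-1 s2^-1 s1 s2^-1 on 3 strands, 10 crossings.
Writhe w = (#positive) - (#negative) = 1 - 9 = -8.
Computing the Kauffman bracket via state sum. There are 2^10 = 1024 states.
For each crossing: s=0 is the vertical smoothing, s=1 horizontal. Crossing k contributes A^(sign_k * (1 - 2*s_k)); loop factor d = -A^2 - A^-2.
Tabulate the states by total A-exponent and number of loops L (A-exp: L × count):
  A^10: L=6 ×1
  A^8: L=5 ×10
  A^6: L=4 ×41, L=6 ×4
  A^4: L=3 ×86, L=5 ×34
  A^2: L=2 ×92, L=4 ×114, L=6 ×4
  A^0: L=1 ×40, L=3 ×185, L=5 ×27
  A^-2: L=2 ×142, L=4 ×67, L=6 ×1
  A^-4: L=1 ×40, L=3 ×76, L=5 ×4
  A^-6: L=2 ×39, L=4 ×6
  A^-8: L=1 ×5, L=3 ×5
  A^-10: L=2 ×1
Each group contributes A^e * Σ count * d^(L-1):
Powers of d = -A^2 - A^-2: d^2 = A^4 + 2 + A^-4; d^3 = -A^6 - 3*A^2 - 3*A^-2 - A^-6; d^4 = A^8 + 4*A^4 + 6 + 4*A^-4 + A^-8; d^5 = -A^10 - 5*A^6 - 10*A^2 - 10*A^-2 - 5*A^-6 - A^-10.
  A^10 * (d^5) = -A^20 - 5*A^16 - 10*A^12 - 10*A^8 - 5*A^4 - 1
  A^8 * (10*d^4) = 10*A^16 + 40*A^12 + 60*A^8 + 40*A^4 + 10
  A^6 * (41*d^3 + 4*d^5) = -4*A^16 - 61*A^12 - 163*A^8 - 163*A^4 - 61 - 4*A^-4
  A^4 * (86*d^2 + 34*d^4) = 34*A^12 + 222*A^8 + 376*A^4 + 222 + 34*A^-4
  A^2 * (92*d + 114*d^3 + 4*d^5) = -4*A^12 - 134*A^8 - 474*A^4 - 474 - 134*A^-4 - 4*A^-8
  A^0 * (40 + 185*d^2 + 27*d^4) = 27*A^8 + 293*A^4 + 572 + 293*A^-4 + 27*A^-8
  A^-2 * (142*d + 67*d^3 + d^5) = -A^8 - 72*A^4 - 353 - 353*A^-4 - 72*A^-8 - A^-12
  A^-4 * (40 + 76*d^2 + 4*d^4) = 4*A^4 + 92 + 216*A^-4 + 92*A^-8 + 4*A^-12
  A^-6 * (39*d + 6*d^3) = -6 - 57*A^-4 - 57*A^-8 - 6*A^-12
  A^-8 * (5 + 5*d^2) = 5*A^-4 + 15*A^-8 + 5*A^-12
  A^-10 * (d) = -A^-8 - A^-12
Summing the groups: <K> = -A^20 + A^16 - A^12 + A^8 - A^4 + 1 + A^-12
Normalise by the writhe: (-A^3)^(-w) = (-A^3)^(8) = A^24, so f(A) = A^24 * <K> = -A^44 + A^40 - A^36 + A^32 - A^28 + A^24 + A^12.
Substitute A = t^(-1/4), i.e. A^e → t^(-e/4): V(t) = t^-3 + t^-6 - t^-7 + t^-8 - t^-9 + t^-10 - t^-11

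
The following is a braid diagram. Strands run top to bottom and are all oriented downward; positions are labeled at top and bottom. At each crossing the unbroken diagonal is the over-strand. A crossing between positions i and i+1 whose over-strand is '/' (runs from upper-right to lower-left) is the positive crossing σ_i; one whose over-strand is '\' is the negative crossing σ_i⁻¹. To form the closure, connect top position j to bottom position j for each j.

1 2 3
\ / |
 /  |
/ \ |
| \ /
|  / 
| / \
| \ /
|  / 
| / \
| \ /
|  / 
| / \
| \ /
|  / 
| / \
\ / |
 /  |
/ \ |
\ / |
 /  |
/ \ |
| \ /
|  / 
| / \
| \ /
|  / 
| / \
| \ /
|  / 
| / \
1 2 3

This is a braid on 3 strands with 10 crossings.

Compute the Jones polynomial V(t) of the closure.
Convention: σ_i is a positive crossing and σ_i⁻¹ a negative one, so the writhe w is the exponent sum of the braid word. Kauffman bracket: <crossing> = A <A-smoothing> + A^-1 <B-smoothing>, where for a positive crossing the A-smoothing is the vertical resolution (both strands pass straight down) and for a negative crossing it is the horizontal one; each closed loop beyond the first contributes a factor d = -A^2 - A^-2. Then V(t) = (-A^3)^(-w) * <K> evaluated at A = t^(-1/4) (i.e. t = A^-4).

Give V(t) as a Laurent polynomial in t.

Reading the diagram top to bottom ('/'-over between positions i,i+1 = s_i, '\'-over = s_i^-1): braid word = s1 s2 s2 s2 s2 s1 s1 s2 s2 s2.
Braid: s1 s2 s2 s2 s2 s1 s1 s2 s2 s2 on 3 strands, 10 crossings.
Writhe w = (#positive) - (#negative) = 10 - 0 = 10.
State-sum expansion of <K>. There are 2^10 = 1024 states.
For each crossing: s=0 is the vertical smoothing, s=1 horizontal. Crossing k contributes A^(sign_k * (1 - 2*s_k)); loop factor d = -A^2 - A^-2.
Tabulate the states by total A-exponent and number of loops L (A-exp: L × count):
  A^10: L=3 ×1
  A^8: L=2 ×10
  A^6: L=1 ×21, L=3 ×24
  A^4: L=2 ×84, L=4 ×36
  A^2: L=1 ×24, L=3 ×151, L=5 ×35
  A^0: L=2 ×72, L=4 ×159, L=6 ×21
  A^-2: L=3 ×98, L=5 ×105, L=7 ×7
  A^-4: L=4 ×76, L=6 ×43, L=8 ×1
  A^-6: L=5 ×35, L=7 ×10
  A^-8: L=6 ×9, L=8 ×1
  A^-10: L=7 ×1
Each group contributes A^e * Σ count * d^(L-1):
Powers of d = -A^2 - A^-2: d^2 = A^4 + 2 + A^-4; d^3 = -A^6 - 3*A^2 - 3*A^-2 - A^-6; d^4 = A^8 + 4*A^4 + 6 + 4*A^-4 + A^-8; d^5 = -A^10 - 5*A^6 - 10*A^2 - 10*A^-2 - 5*A^-6 - A^-10; d^6 = A^12 + 6*A^8 + 15*A^4 + 20 + 15*A^-4 + 6*A^-8 + A^-12; d^7 = -A^14 - 7*A^10 - 21*A^6 - 35*A^2 - 35*A^-2 - 21*A^-6 - 7*A^-10 - A^-14.
  A^10 * (d^2) = A^14 + 2*A^10 + A^6
  A^8 * (10*d) = -10*A^10 - 10*A^6
  A^6 * (21 + 24*d^2) = 24*A^10 + 69*A^6 + 24*A^2
  A^4 * (84*d + 36*d^3) = -36*A^10 - 192*A^6 - 192*A^2 - 36*A^-2
  A^2 * (24 + 151*d^2 + 35*d^4) = 35*A^10 + 291*A^6 + 536*A^2 + 291*A^-2 + 35*A^-6
  A^0 * (72*d + 159*d^3 + 21*d^5) = -21*A^10 - 264*A^6 - 759*A^2 - 759*A^-2 - 264*A^-6 - 21*A^-10
  A^-2 * (98*d^2 + 105*d^4 + 7*d^6) = 7*A^10 + 147*A^6 + 623*A^2 + 966*A^-2 + 623*A^-6 + 147*A^-10 + 7*A^-14
  A^-4 * (76*d^3 + 43*d^5 + d^7) = -A^10 - 50*A^6 - 312*A^2 - 693*A^-2 - 693*A^-6 - 312*A^-10 - 50*A^-14 - A^-18
  A^-6 * (35*d^4 + 10*d^6) = 10*A^6 + 95*A^2 + 290*A^-2 + 410*A^-6 + 290*A^-10 + 95*A^-14 + 10*A^-18
  A^-8 * (9*d^5 + d^7) = -A^6 - 16*A^2 - 66*A^-2 - 125*A^-6 - 125*A^-10 - 66*A^-14 - 16*A^-18 - A^-22
  A^-10 * (d^6) = A^2 + 6*A^-2 + 15*A^-6 + 20*A^-10 + 15*A^-14 + 6*A^-18 + A^-22
Summing the groups: <K> = A^14 + A^6 - A^-2 + A^-6 - A^-10 + A^-14 - A^-18
Normalise by the writhe: (-A^3)^(-w) = (-A^3)^(-10) = A^-30, so f(A) = A^-30 * <K> = A^-16 + A^-24 - A^-32 + A^-36 - A^-40 + A^-44 - A^-48.
Substitute A = t^(-1/4), i.e. A^e → t^(-e/4): V(t) = -t^12 + t^11 - t^10 + t^9 - t^8 + t^6 + t^4

Answer: -t^12 + t^11 - t^10 + t^9 - t^8 + t^6 + t^4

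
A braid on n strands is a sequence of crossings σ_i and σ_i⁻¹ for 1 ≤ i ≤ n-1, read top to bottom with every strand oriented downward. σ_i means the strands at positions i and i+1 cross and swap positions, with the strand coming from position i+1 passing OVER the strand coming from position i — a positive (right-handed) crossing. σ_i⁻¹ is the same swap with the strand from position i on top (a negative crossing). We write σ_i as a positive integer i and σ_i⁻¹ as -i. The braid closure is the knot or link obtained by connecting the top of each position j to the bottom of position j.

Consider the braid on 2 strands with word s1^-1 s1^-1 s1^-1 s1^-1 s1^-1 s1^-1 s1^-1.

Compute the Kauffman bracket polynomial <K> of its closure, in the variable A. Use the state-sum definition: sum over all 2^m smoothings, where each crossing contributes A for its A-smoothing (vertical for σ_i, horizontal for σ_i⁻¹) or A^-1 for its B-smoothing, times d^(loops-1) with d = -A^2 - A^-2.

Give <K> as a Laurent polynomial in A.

A^19 - A^15 + A^11 - A^7 + A^3 - A^-1 - A^-9

Derivation:
Braid: s1^-1 s1^-1 s1^-1 s1^-1 s1^-1 s1^-1 s1^-1 on 2 strands, 7 crossings.
Writhe w = (#positive) - (#negative) = 0 - 7 = -7.
Enumerate smoothing states for the bracket polynomial. There are 2^7 = 128 states.
For each crossing: s=0 is the vertical smoothing, s=1 horizontal. Crossing k contributes A^(sign_k * (1 - 2*s_k)); loop factor d = -A^2 - A^-2.
Tabulate the states by total A-exponent and number of loops L (A-exp: L × count):
  A^7: L=7 ×1
  A^5: L=6 ×7
  A^3: L=5 ×21
  A^1: L=4 ×35
  A^-1: L=3 ×35
  A^-3: L=2 ×21
  A^-5: L=1 ×7
  A^-7: L=2 ×1
Each group contributes A^e * Σ count * d^(L-1):
Powers of d = -A^2 - A^-2: d^2 = A^4 + 2 + A^-4; d^3 = -A^6 - 3*A^2 - 3*A^-2 - A^-6; d^4 = A^8 + 4*A^4 + 6 + 4*A^-4 + A^-8; d^5 = -A^10 - 5*A^6 - 10*A^2 - 10*A^-2 - 5*A^-6 - A^-10; d^6 = A^12 + 6*A^8 + 15*A^4 + 20 + 15*A^-4 + 6*A^-8 + A^-12.
  A^7 * (d^6) = A^19 + 6*A^15 + 15*A^11 + 20*A^7 + 15*A^3 + 6*A^-1 + A^-5
  A^5 * (7*d^5) = -7*A^15 - 35*A^11 - 70*A^7 - 70*A^3 - 35*A^-1 - 7*A^-5
  A^3 * (21*d^4) = 21*A^11 + 84*A^7 + 126*A^3 + 84*A^-1 + 21*A^-5
  A^1 * (35*d^3) = -35*A^7 - 105*A^3 - 105*A^-1 - 35*A^-5
  A^-1 * (35*d^2) = 35*A^3 + 70*A^-1 + 35*A^-5
  A^-3 * (21*d) = -21*A^-1 - 21*A^-5
  A^-5 * (7) = 7*A^-5
  A^-7 * (d) = -A^-5 - A^-9
Summing the groups: <K> = A^19 - A^15 + A^11 - A^7 + A^3 - A^-1 - A^-9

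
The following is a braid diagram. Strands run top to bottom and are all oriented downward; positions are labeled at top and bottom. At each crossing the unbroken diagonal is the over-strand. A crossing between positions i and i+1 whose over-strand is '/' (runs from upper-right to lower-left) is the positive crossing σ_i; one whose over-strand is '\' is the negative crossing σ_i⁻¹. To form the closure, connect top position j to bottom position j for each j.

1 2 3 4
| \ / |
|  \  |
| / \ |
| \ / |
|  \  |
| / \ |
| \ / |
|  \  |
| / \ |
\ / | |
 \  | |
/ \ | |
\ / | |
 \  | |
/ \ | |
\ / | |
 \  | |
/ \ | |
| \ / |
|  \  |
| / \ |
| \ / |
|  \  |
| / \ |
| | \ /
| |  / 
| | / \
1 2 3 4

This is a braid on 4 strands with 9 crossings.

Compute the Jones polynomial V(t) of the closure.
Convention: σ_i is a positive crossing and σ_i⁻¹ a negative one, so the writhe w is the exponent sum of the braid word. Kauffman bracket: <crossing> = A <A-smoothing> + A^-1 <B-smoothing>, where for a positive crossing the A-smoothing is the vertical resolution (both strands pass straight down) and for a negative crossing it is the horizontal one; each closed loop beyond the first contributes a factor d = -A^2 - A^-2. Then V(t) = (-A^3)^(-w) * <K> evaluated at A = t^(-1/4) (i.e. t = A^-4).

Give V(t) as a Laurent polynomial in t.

t^-3 + 2*t^-5 - 2*t^-6 + 2*t^-7 - 3*t^-8 + 2*t^-9 - 2*t^-10 + t^-11

Derivation:
Reading the diagram top to bottom ('/'-over between positions i,i+1 = s_i, '\'-over = s_i^-1): braid word = s2^-1 s2^-1 s2^-1 s1^-1 s1^-1 s1^-1 s2^-1 s2^-1 s3.
The presented braid s2^-1 s2^-1 s2^-1 s1^-1 s1^-1 s1^-1 s2^-1 s2^-1 s3 on 4 strands reduces by inverse Markov moves (closure unchanged at each step):
  Destabilize: the word has the form β·s3 where s3 occurs only as the final letter (β ∈ B_3); drop it and the last strand → 3 strands.
Reduced to β = s2^-1 s2^-1 s2^-1 s1^-1 s1^-1 s1^-1 s2^-1 s2^-1 on 3 strands, 8 crossings.
Compute on β:
Braid: s2^-1 s2^-1 s2^-1 s1^-1 s1^-1 s1^-1 s2^-1 s2^-1 on 3 strands, 8 crossings.
Writhe w = (#positive) - (#negative) = 0 - 8 = -8.
State-sum expansion of <K>. There are 2^8 = 256 states.
Smooth each crossing (0=||, 1=⌣⌢); contribution A^(Σ sign_k(1-2s_k)) * d^(L-1).
Tabulate the states by total A-exponent and number of loops L (A-exp: L × count):
  A^8: L=7 ×1
  A^6: L=6 ×8
  A^4: L=5 ×28
  A^2: L=4 ×55, L=6 ×1
  A^0: L=3 ×65, L=5 ×5
  A^-2: L=2 ×45, L=4 ×11
  A^-4: L=1 ×15, L=3 ×13
  A^-6: L=2 ×8
  A^-8: L=3 ×1
Each group contributes A^e * Σ count * d^(L-1):
Powers of d = -A^2 - A^-2: d^2 = A^4 + 2 + A^-4; d^3 = -A^6 - 3*A^2 - 3*A^-2 - A^-6; d^4 = A^8 + 4*A^4 + 6 + 4*A^-4 + A^-8; d^5 = -A^10 - 5*A^6 - 10*A^2 - 10*A^-2 - 5*A^-6 - A^-10; d^6 = A^12 + 6*A^8 + 15*A^4 + 20 + 15*A^-4 + 6*A^-8 + A^-12.
  A^8 * (d^6) = A^20 + 6*A^16 + 15*A^12 + 20*A^8 + 15*A^4 + 6 + A^-4
  A^6 * (8*d^5) = -8*A^16 - 40*A^12 - 80*A^8 - 80*A^4 - 40 - 8*A^-4
  A^4 * (28*d^4) = 28*A^12 + 112*A^8 + 168*A^4 + 112 + 28*A^-4
  A^2 * (55*d^3 + d^5) = -A^12 - 60*A^8 - 175*A^4 - 175 - 60*A^-4 - A^-8
  A^0 * (65*d^2 + 5*d^4) = 5*A^8 + 85*A^4 + 160 + 85*A^-4 + 5*A^-8
  A^-2 * (45*d + 11*d^3) = -11*A^4 - 78 - 78*A^-4 - 11*A^-8
  A^-4 * (15 + 13*d^2) = 13 + 41*A^-4 + 13*A^-8
  A^-6 * (8*d) = -8*A^-4 - 8*A^-8
  A^-8 * (d^2) = A^-4 + 2*A^-8 + A^-12
Summing the groups: <K> = A^20 - 2*A^16 + 2*A^12 - 3*A^8 + 2*A^4 - 2 + 2*A^-4 + A^-12
Normalise by the writhe: (-A^3)^(-w) = (-A^3)^(8) = A^24, so f(A) = A^24 * <K> = A^44 - 2*A^40 + 2*A^36 - 3*A^32 + 2*A^28 - 2*A^24 + 2*A^20 + A^12.
Substitute A = t^(-1/4), i.e. A^e → t^(-e/4): V(t) = t^-3 + 2*t^-5 - 2*t^-6 + 2*t^-7 - 3*t^-8 + 2*t^-9 - 2*t^-10 + t^-11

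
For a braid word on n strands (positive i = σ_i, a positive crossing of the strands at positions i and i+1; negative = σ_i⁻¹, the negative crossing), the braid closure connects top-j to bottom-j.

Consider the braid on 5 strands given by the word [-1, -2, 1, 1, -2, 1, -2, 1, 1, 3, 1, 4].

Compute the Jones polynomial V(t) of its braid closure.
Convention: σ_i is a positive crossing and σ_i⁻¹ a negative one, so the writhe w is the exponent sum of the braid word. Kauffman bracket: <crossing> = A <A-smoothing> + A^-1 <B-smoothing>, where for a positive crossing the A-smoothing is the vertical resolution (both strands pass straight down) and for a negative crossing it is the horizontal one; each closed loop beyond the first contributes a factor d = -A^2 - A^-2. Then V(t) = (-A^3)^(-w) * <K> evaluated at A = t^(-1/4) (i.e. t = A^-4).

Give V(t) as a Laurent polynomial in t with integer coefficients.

-t^6 + 3*t^5 - 5*t^4 + 6*t^3 - 6*t^2 + 6*t - 4 + 3*t^-1 - t^-2

Derivation:
The presented braid s1^-1 s2^-1 s1 s1 s2^-1 s1 s2^-1 s1 s1 s3 s1 s4 on 5 strands reduces by inverse Markov moves (closure unchanged at each step):
  Destabilize: the word has the form β·s4 where s4 occurs only as the final letter (β ∈ B_4); drop it and the last strand → 4 strands.
  Deconjugate: the word is γ·β·γ⁻¹ with γ = s1^-1 (prefix) and γ⁻¹ = s1 (suffix); strip both.
  Destabilize: the word has the form β·s3 where s3 occurs only as the final letter (β ∈ B_3); drop it and the last strand → 3 strands.
Reduced to β = s2^-1 s1 s1 s2^-1 s1 s2^-1 s1 s1 on 3 strands, 8 crossings.
Compute on β:
Braid: s2^-1 s1 s1 s2^-1 s1 s2^-1 s1 s1 on 3 strands, 8 crossings.
Writhe w = (#positive) - (#negative) = 5 - 3 = 2.
Enumerate smoothing states for the bracket polynomial. There are 2^8 = 256 states.
Smooth each crossing (0=||, 1=⌣⌢); contribution A^(Σ sign_k(1-2s_k)) * d^(L-1).
Tabulate the states by total A-exponent and number of loops L (A-exp: L × count):
  A^8: L=4 ×1
  A^6: L=3 ×8
  A^4: L=2 ×26, L=4 ×2
  A^2: L=1 ×35, L=3 ×21
  A^0: L=2 ×63, L=4 ×7
  A^-2: L=3 ×55, L=5 ×1
  A^-4: L=4 ×28
  A^-6: L=5 ×8
  A^-8: L=6 ×1
Each group contributes A^e * Σ count * d^(L-1):
Powers of d = -A^2 - A^-2: d^2 = A^4 + 2 + A^-4; d^3 = -A^6 - 3*A^2 - 3*A^-2 - A^-6; d^4 = A^8 + 4*A^4 + 6 + 4*A^-4 + A^-8; d^5 = -A^10 - 5*A^6 - 10*A^2 - 10*A^-2 - 5*A^-6 - A^-10.
  A^8 * (d^3) = -A^14 - 3*A^10 - 3*A^6 - A^2
  A^6 * (8*d^2) = 8*A^10 + 16*A^6 + 8*A^2
  A^4 * (26*d + 2*d^3) = -2*A^10 - 32*A^6 - 32*A^2 - 2*A^-2
  A^2 * (35 + 21*d^2) = 21*A^6 + 77*A^2 + 21*A^-2
  A^0 * (63*d + 7*d^3) = -7*A^6 - 84*A^2 - 84*A^-2 - 7*A^-6
  A^-2 * (55*d^2 + d^4) = A^6 + 59*A^2 + 116*A^-2 + 59*A^-6 + A^-10
  A^-4 * (28*d^3) = -28*A^2 - 84*A^-2 - 84*A^-6 - 28*A^-10
  A^-6 * (8*d^4) = 8*A^2 + 32*A^-2 + 48*A^-6 + 32*A^-10 + 8*A^-14
  A^-8 * (d^5) = -A^2 - 5*A^-2 - 10*A^-6 - 10*A^-10 - 5*A^-14 - A^-18
Summing the groups: <K> = -A^14 + 3*A^10 - 4*A^6 + 6*A^2 - 6*A^-2 + 6*A^-6 - 5*A^-10 + 3*A^-14 - A^-18
Normalise by the writhe: (-A^3)^(-w) = (-A^3)^(-2) = A^-6, so f(A) = A^-6 * <K> = -A^8 + 3*A^4 - 4 + 6*A^-4 - 6*A^-8 + 6*A^-12 - 5*A^-16 + 3*A^-20 - A^-24.
Substitute A = t^(-1/4), i.e. A^e → t^(-e/4): V(t) = -t^6 + 3*t^5 - 5*t^4 + 6*t^3 - 6*t^2 + 6*t - 4 + 3*t^-1 - t^-2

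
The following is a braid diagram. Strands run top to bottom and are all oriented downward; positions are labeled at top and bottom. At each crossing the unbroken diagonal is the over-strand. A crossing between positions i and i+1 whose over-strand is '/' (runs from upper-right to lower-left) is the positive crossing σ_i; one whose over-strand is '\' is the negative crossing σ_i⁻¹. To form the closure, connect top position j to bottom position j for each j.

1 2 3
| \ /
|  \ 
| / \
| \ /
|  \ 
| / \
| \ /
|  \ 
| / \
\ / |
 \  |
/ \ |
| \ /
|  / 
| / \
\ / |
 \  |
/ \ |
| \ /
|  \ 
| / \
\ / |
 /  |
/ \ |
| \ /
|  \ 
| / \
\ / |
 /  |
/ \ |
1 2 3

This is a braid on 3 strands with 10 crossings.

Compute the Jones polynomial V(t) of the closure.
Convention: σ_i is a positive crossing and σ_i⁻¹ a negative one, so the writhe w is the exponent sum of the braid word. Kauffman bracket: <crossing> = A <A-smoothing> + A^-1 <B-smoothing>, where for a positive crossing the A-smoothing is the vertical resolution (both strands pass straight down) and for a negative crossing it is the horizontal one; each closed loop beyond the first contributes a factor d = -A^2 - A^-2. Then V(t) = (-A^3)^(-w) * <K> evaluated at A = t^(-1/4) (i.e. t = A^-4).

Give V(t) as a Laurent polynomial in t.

Reading the diagram top to bottom ('/'-over between positions i,i+1 = s_i, '\'-over = s_i^-1): braid word = s2^-1 s2^-1 s2^-1 s1^-1 s2 s1^-1 s2^-1 s1 s2^-1 s1.
Braid: s2^-1 s2^-1 s2^-1 s1^-1 s2 s1^-1 s2^-1 s1 s2^-1 s1 on 3 strands, 10 crossings.
Writhe w = (#positive) - (#negative) = 3 - 7 = -4.
Computing the Kauffman bracket via state sum. There are 2^10 = 1024 states.
For each crossing: s=0 is the vertical smoothing, s=1 horizontal. Crossing k contributes A^(sign_k * (1 - 2*s_k)); loop factor d = -A^2 - A^-2.
Tabulate the states by total A-exponent and number of loops L (A-exp: L × count):
  A^10: L=6 ×1
  A^8: L=5 ×10
  A^6: L=4 ×41, L=6 ×4
  A^4: L=3 ×88, L=5 ×31, L=7 ×1
  A^2: L=2 ×102, L=4 ×99, L=6 ×9
  A^0: L=1 ×54, L=3 ×162, L=5 ×36
  A^-2: L=2 ×134, L=4 ×74, L=6 ×2
  A^-4: L=1 ×30, L=3 ×82, L=5 ×8
  A^-6: L=2 ×32, L=4 ×13
  A^-8: L=1 ×3, L=3 ×7
  A^-10: L=2 ×1
Each group contributes A^e * Σ count * d^(L-1):
Powers of d = -A^2 - A^-2: d^2 = A^4 + 2 + A^-4; d^3 = -A^6 - 3*A^2 - 3*A^-2 - A^-6; d^4 = A^8 + 4*A^4 + 6 + 4*A^-4 + A^-8; d^5 = -A^10 - 5*A^6 - 10*A^2 - 10*A^-2 - 5*A^-6 - A^-10; d^6 = A^12 + 6*A^8 + 15*A^4 + 20 + 15*A^-4 + 6*A^-8 + A^-12.
  A^10 * (d^5) = -A^20 - 5*A^16 - 10*A^12 - 10*A^8 - 5*A^4 - 1
  A^8 * (10*d^4) = 10*A^16 + 40*A^12 + 60*A^8 + 40*A^4 + 10
  A^6 * (41*d^3 + 4*d^5) = -4*A^16 - 61*A^12 - 163*A^8 - 163*A^4 - 61 - 4*A^-4
  A^4 * (88*d^2 + 31*d^4 + d^6) = A^16 + 37*A^12 + 227*A^8 + 382*A^4 + 227 + 37*A^-4 + A^-8
  A^2 * (102*d + 99*d^3 + 9*d^5) = -9*A^12 - 144*A^8 - 489*A^4 - 489 - 144*A^-4 - 9*A^-8
  A^0 * (54 + 162*d^2 + 36*d^4) = 36*A^8 + 306*A^4 + 594 + 306*A^-4 + 36*A^-8
  A^-2 * (134*d + 74*d^3 + 2*d^5) = -2*A^8 - 84*A^4 - 376 - 376*A^-4 - 84*A^-8 - 2*A^-12
  A^-4 * (30 + 82*d^2 + 8*d^4) = 8*A^4 + 114 + 242*A^-4 + 114*A^-8 + 8*A^-12
  A^-6 * (32*d + 13*d^3) = -13 - 71*A^-4 - 71*A^-8 - 13*A^-12
  A^-8 * (3 + 7*d^2) = 7*A^-4 + 17*A^-8 + 7*A^-12
  A^-10 * (d) = -A^-8 - A^-12
Summing the groups: <K> = -A^20 + 2*A^16 - 3*A^12 + 4*A^8 - 5*A^4 + 5 - 3*A^-4 + 3*A^-8 - A^-12
Normalise by the writhe: (-A^3)^(-w) = (-A^3)^(4) = A^12, so f(A) = A^12 * <K> = -A^32 + 2*A^28 - 3*A^24 + 4*A^20 - 5*A^16 + 5*A^12 - 3*A^8 + 3*A^4 - 1.
Substitute A = t^(-1/4), i.e. A^e → t^(-e/4): V(t) = -1 + 3*t^-1 - 3*t^-2 + 5*t^-3 - 5*t^-4 + 4*t^-5 - 3*t^-6 + 2*t^-7 - t^-8

Answer: -1 + 3*t^-1 - 3*t^-2 + 5*t^-3 - 5*t^-4 + 4*t^-5 - 3*t^-6 + 2*t^-7 - t^-8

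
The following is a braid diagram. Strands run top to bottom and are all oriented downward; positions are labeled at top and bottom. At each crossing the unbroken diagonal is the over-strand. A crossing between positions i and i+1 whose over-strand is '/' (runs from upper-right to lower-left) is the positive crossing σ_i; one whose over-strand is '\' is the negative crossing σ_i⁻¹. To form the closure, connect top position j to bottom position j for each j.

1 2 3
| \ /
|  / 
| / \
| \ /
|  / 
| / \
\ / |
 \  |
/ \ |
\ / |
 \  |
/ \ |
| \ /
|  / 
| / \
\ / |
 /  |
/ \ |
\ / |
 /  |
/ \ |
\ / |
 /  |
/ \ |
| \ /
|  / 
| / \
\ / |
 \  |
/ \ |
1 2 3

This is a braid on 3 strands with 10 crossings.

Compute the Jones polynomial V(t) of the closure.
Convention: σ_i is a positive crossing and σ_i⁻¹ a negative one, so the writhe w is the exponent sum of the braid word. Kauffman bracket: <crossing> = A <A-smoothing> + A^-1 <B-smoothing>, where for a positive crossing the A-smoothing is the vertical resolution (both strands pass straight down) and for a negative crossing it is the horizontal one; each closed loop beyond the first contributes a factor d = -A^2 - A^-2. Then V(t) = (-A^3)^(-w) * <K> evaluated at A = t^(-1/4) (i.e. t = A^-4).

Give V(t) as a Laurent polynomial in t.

-t^8 + 2*t^7 - 4*t^6 + 5*t^5 - 5*t^4 + 6*t^3 - 4*t^2 + 3*t - 1

Derivation:
Reading the diagram top to bottom ('/'-over between positions i,i+1 = s_i, '\'-over = s_i^-1): braid word = s2 s2 s1^-1 s1^-1 s2 s1 s1 s1 s2 s1^-1.
Braid: s2 s2 s1^-1 s1^-1 s2 s1 s1 s1 s2 s1^-1 on 3 strands, 10 crossings.
Writhe w = (#positive) - (#negative) = 7 - 3 = 4.
State-sum expansion of <K>. There are 2^10 = 1024 states.
Smooth each crossing (0=||, 1=⌣⌢); contribution A^(Σ sign_k(1-2s_k)) * d^(L-1).
Tabulate the states by total A-exponent and number of loops L (A-exp: L × count):
  A^10: L=4 ×1
  A^8: L=3 ×7, L=5 ×3
  A^6: L=2 ×19, L=4 ×23, L=6 ×3
  A^4: L=1 ×20, L=3 ×75, L=5 ×24, L=7 ×1
  A^2: L=2 ×114, L=4 ×86, L=6 ×10
  A^0: L=1 ×51, L=3 ×155, L=5 ×45, L=7 ×1
  A^-2: L=2 ×102, L=4 ×98, L=6 ×10
  A^-4: L=3 ×89, L=5 ×30, L=7 ×1
  A^-6: L=4 ×41, L=6 ×4
  A^-8: L=5 ×10
  A^-10: L=6 ×1
Each group contributes A^e * Σ count * d^(L-1):
Powers of d = -A^2 - A^-2: d^2 = A^4 + 2 + A^-4; d^3 = -A^6 - 3*A^2 - 3*A^-2 - A^-6; d^4 = A^8 + 4*A^4 + 6 + 4*A^-4 + A^-8; d^5 = -A^10 - 5*A^6 - 10*A^2 - 10*A^-2 - 5*A^-6 - A^-10; d^6 = A^12 + 6*A^8 + 15*A^4 + 20 + 15*A^-4 + 6*A^-8 + A^-12.
  A^10 * (d^3) = -A^16 - 3*A^12 - 3*A^8 - A^4
  A^8 * (7*d^2 + 3*d^4) = 3*A^16 + 19*A^12 + 32*A^8 + 19*A^4 + 3
  A^6 * (19*d + 23*d^3 + 3*d^5) = -3*A^16 - 38*A^12 - 118*A^8 - 118*A^4 - 38 - 3*A^-4
  A^4 * (20 + 75*d^2 + 24*d^4 + d^6) = A^16 + 30*A^12 + 186*A^8 + 334*A^4 + 186 + 30*A^-4 + A^-8
  A^2 * (114*d + 86*d^3 + 10*d^5) = -10*A^12 - 136*A^8 - 472*A^4 - 472 - 136*A^-4 - 10*A^-8
  A^0 * (51 + 155*d^2 + 45*d^4 + d^6) = A^12 + 51*A^8 + 350*A^4 + 651 + 350*A^-4 + 51*A^-8 + A^-12
  A^-2 * (102*d + 98*d^3 + 10*d^5) = -10*A^8 - 148*A^4 - 496 - 496*A^-4 - 148*A^-8 - 10*A^-12
  A^-4 * (89*d^2 + 30*d^4 + d^6) = A^8 + 36*A^4 + 224 + 378*A^-4 + 224*A^-8 + 36*A^-12 + A^-16
  A^-6 * (41*d^3 + 4*d^5) = -4*A^4 - 61 - 163*A^-4 - 163*A^-8 - 61*A^-12 - 4*A^-16
  A^-8 * (10*d^4) = 10 + 40*A^-4 + 60*A^-8 + 40*A^-12 + 10*A^-16
  A^-10 * (d^5) = -1 - 5*A^-4 - 10*A^-8 - 10*A^-12 - 5*A^-16 - A^-20
Summing the groups: <K> = -A^12 + 3*A^8 - 4*A^4 + 6 - 5*A^-4 + 5*A^-8 - 4*A^-12 + 2*A^-16 - A^-20
Normalise by the writhe: (-A^3)^(-w) = (-A^3)^(-4) = A^-12, so f(A) = A^-12 * <K> = -1 + 3*A^-4 - 4*A^-8 + 6*A^-12 - 5*A^-16 + 5*A^-20 - 4*A^-24 + 2*A^-28 - A^-32.
Substitute A = t^(-1/4), i.e. A^e → t^(-e/4): V(t) = -t^8 + 2*t^7 - 4*t^6 + 5*t^5 - 5*t^4 + 6*t^3 - 4*t^2 + 3*t - 1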